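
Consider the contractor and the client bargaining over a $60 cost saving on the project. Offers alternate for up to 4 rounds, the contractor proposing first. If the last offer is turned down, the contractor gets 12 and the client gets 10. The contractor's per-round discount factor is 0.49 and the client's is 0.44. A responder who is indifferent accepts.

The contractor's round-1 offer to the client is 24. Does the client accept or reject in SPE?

Accept

Round 4 (the client proposes): the contractor gets 12 if talks fail, so the client offers 12 and keeps 48.
Round 3 (the contractor proposes): the client can get 48 next round, worth 0.44 × 48 = 21.12 now, so the contractor offers 21.12, keeping 38.88.
Round 2 (the client proposes): the contractor can get 38.88 next round, worth 0.49 × 38.88 = 19.0512 now; the client offers that and keeps 40.9488.
So by rejecting in round 1, the client gets 40.9488 next round, worth 0.44 × 40.9488 = 18.017472 now.
Offer 24 ≥ 18.017472, so the client accepts.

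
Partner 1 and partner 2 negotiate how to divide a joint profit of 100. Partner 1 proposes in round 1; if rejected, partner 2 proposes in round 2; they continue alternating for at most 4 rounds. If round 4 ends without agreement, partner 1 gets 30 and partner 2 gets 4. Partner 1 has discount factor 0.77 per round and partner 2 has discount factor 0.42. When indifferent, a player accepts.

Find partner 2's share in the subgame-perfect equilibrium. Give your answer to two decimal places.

Round 4 (partner 2 proposes): partner 1 gets 30 if talks fail, so partner 2 offers 30 and keeps 70.
Round 3 (partner 1 proposes): partner 2 can get 70 next round, worth 0.42 × 70 = 29.4 now; partner 1 offers that and keeps 70.6.
Round 2 (partner 2 proposes): partner 1 can get 70.6 next round, worth 0.77 × 70.6 = 54.362 now, so partner 2 offers 54.362, keeping 45.638.
Round 1 (partner 1 proposes): partner 2 can get 45.638 next round, worth 0.42 × 45.638 = 19.16796 now; partner 1 offers that and keeps 80.83204.

19.17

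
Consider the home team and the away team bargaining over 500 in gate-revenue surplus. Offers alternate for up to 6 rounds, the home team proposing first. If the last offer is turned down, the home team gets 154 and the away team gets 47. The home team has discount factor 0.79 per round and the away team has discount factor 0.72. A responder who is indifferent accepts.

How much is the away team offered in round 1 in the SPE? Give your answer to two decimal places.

199.20

Round 6 (the away team proposes): the home team gets 154 if talks fail, so the away team offers 154 and keeps 346.
Round 5 (the home team proposes): the away team can get 346 next round, worth 0.72 × 346 = 249.12 now; the home team offers that and keeps 250.88.
Round 4 (the away team proposes): the home team can get 250.88 next round, worth 0.79 × 250.88 = 198.1952 now; the away team offers that and keeps 301.8048.
Round 3 (the home team proposes): the away team can get 301.8048 next round, worth 0.72 × 301.8048 = 217.299456 now; the home team offers that and keeps 282.700544.
Round 2 (the away team proposes): the home team can get 282.700544 next round, worth 0.79 × 282.700544 = 223.33342976 now. The away team offers 223.33342976 and keeps 500 − 223.33342976 = 276.66657024.
Round 1 (the home team proposes): the away team can get 276.66657024 next round, worth 0.72 × 276.66657024 = 199.1999305728 now. The home team offers 199.1999305728 and keeps 500 − 199.1999305728 = 300.8000694272.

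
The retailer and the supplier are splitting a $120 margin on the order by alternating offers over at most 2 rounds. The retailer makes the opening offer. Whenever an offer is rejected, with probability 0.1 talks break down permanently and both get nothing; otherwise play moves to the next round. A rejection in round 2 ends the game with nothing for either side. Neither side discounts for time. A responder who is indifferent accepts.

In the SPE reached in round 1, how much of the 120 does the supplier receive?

By backward induction:
Round 2 (the supplier proposes): rejection yields 0 for the retailer; the supplier offers 0 and keeps 120.
Round 1 (the retailer proposes): rejecting gives the supplier an expected 0.9 × 120 = 108; the retailer offers that and keeps 12.

108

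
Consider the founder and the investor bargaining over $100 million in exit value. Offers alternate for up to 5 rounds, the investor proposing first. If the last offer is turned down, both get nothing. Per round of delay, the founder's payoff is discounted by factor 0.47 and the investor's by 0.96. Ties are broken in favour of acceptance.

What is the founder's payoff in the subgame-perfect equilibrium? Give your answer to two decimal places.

Solve by backward induction from round 5.
Round 5 (the investor proposes): the founder will accept anything ≥ 0, so the investor offers 0 and keeps 100.
Round 4 (the founder proposes): the investor can get 100 next round, worth 0.96 × 100 = 96 now, so the founder offers 96, keeping 4.
Round 3 (the investor proposes): the founder can get 4 next round, worth 0.47 × 4 = 1.88 now, so the investor offers 1.88, keeping 98.12.
Round 2 (the founder proposes): the investor can get 98.12 next round, worth 0.96 × 98.12 = 94.1952 now; the founder offers that and keeps 5.8048.
Round 1 (the investor proposes): the founder can get 5.8048 next round, worth 0.47 × 5.8048 = 2.728256 now; the investor offers that and keeps 97.271744.

2.73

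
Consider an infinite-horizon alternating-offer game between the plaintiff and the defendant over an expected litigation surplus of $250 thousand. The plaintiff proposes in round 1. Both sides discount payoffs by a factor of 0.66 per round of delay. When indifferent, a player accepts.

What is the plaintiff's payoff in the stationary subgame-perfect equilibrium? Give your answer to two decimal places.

When the plaintiff proposes, the defendant accepts any offer worth at least 0.66 times what the defendant would get by proposing next round; and vice versa.
This gives x = 250 − 0.66y and y = 250 − 0.66x, where x and y are each side's share when it proposes.
Hence (1 − 0.66·0.66)x = 250(1 − 0.66), i.e. 0.5644·x = 85.
x ≈ 150.6024; the defendant's share is 250 − x ≈ 99.3976.

150.60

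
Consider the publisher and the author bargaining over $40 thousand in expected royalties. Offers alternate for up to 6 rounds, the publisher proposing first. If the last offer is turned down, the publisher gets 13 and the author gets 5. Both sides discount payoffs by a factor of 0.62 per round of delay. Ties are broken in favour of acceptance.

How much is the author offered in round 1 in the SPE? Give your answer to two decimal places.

By backward induction:
Round 6 (the author proposes): the publisher gets 13 if talks fail, so the author offers 13 and keeps 27.
Round 5 (the publisher proposes): the author can get 27 next round, worth 0.62 × 27 = 16.74 now. The publisher offers 16.74 and keeps 40 − 16.74 = 23.26.
Round 4 (the author proposes): the publisher can get 23.26 next round, worth 0.62 × 23.26 = 14.4212 now, so the author offers 14.4212, keeping 25.5788.
Round 3 (the publisher proposes): the author can get 25.5788 next round, worth 0.62 × 25.5788 = 15.858856 now; the publisher offers that and keeps 24.141144.
Round 2 (the author proposes): the publisher can get 24.141144 next round, worth 0.62 × 24.141144 = 14.96750928 now. The author offers 14.96750928 and keeps 40 − 14.96750928 = 25.03249072.
Round 1 (the publisher proposes): the author can get 25.03249072 next round, worth 0.62 × 25.03249072 = 15.5201442464 now; the publisher offers that and keeps 24.4798557536.

15.52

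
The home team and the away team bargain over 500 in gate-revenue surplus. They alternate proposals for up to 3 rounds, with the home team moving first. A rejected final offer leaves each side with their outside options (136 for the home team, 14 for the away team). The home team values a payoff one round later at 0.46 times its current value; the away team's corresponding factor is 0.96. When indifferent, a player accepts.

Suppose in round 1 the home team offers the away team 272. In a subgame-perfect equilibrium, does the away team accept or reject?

Accept

Round 3 (the home team proposes): the away team gets 14 if talks fail, so the home team offers 14 and keeps 486.
Round 2 (the away team proposes): the home team can get 486 next round, worth 0.46 × 486 = 223.56 now, so the away team offers 223.56, keeping 276.44.
So by rejecting in round 1, the away team gets 276.44 next round, worth 0.96 × 276.44 = 265.3824 now.
Offer 272 ≥ 265.3824, so the away team accepts.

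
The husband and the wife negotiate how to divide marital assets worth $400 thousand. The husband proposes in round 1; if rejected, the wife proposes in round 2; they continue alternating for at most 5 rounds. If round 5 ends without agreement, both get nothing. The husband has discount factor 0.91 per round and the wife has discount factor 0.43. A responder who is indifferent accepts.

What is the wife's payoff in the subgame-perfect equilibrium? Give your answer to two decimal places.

21.54

Round 5 (the husband proposes): the wife will accept anything ≥ 0, so the husband offers 0 and keeps 400.
Round 4 (the wife proposes): the husband can get 400 next round, worth 0.91 × 400 = 364 now; the wife offers that and keeps 36.
Round 3 (the husband proposes): the wife can get 36 next round, worth 0.43 × 36 = 15.48 now; the husband offers that and keeps 384.52.
Round 2 (the wife proposes): the husband can get 384.52 next round, worth 0.91 × 384.52 = 349.9132 now; the wife offers that and keeps 50.0868.
Round 1 (the husband proposes): the wife can get 50.0868 next round, worth 0.43 × 50.0868 = 21.537324 now, so the husband offers 21.537324, keeping 378.462676.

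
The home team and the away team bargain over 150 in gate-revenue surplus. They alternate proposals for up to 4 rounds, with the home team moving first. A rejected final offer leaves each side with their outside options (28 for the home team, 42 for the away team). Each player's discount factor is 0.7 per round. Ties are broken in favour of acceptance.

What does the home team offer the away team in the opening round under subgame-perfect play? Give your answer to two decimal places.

By backward induction:
Round 4 (the away team proposes): the home team gets 28 if talks fail, so the away team offers 28 and keeps 122.
Round 3 (the home team proposes): the away team can get 122 next round, worth 0.7 × 122 = 85.4 now. The home team offers 85.4 and keeps 150 − 85.4 = 64.6.
Round 2 (the away team proposes): the home team can get 64.6 next round, worth 0.7 × 64.6 = 45.22 now. The away team offers 45.22 and keeps 150 − 45.22 = 104.78.
Round 1 (the home team proposes): the away team can get 104.78 next round, worth 0.7 × 104.78 = 73.346 now; the home team offers that and keeps 76.654.

73.35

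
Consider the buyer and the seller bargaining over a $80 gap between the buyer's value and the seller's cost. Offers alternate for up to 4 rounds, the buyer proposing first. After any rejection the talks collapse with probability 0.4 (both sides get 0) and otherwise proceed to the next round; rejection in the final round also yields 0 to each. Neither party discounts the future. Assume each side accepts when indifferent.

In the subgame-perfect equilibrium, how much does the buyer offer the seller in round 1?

36.48

By backward induction:
Round 4 (the seller proposes): rejection yields 0 for the buyer; the seller offers 0 and keeps 80.
Round 3 (the buyer proposes): rejecting gives the seller an expected 0.6 × 80 = 48, so the buyer offers 48, keeping 32.
Round 2 (the seller proposes): rejecting gives the buyer an expected 0.6 × 32 = 19.2, so the seller offers 19.2, keeping 60.8.
Round 1 (the buyer proposes): rejecting gives the seller an expected 0.6 × 60.8 = 36.48, so the buyer offers 36.48, keeping 43.52.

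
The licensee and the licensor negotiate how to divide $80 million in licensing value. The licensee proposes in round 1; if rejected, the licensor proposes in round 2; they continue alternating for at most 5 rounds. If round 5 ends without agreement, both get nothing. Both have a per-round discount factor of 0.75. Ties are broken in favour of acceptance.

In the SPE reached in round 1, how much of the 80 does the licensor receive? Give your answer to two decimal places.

23.44

Work backward from the last round.
Round 5 (the licensee proposes): the licensor will accept anything ≥ 0, so the licensee offers 0 and keeps 80.
Round 4 (the licensor proposes): the licensee can get 80 next round, worth 0.75 × 80 = 60 now; the licensor offers that and keeps 20.
Round 3 (the licensee proposes): the licensor can get 20 next round, worth 0.75 × 20 = 15 now; the licensee offers that and keeps 65.
Round 2 (the licensor proposes): the licensee can get 65 next round, worth 0.75 × 65 = 48.75 now. The licensor offers 48.75 and keeps 80 − 48.75 = 31.25.
Round 1 (the licensee proposes): the licensor can get 31.25 next round, worth 0.75 × 31.25 = 23.4375 now; the licensee offers that and keeps 56.5625.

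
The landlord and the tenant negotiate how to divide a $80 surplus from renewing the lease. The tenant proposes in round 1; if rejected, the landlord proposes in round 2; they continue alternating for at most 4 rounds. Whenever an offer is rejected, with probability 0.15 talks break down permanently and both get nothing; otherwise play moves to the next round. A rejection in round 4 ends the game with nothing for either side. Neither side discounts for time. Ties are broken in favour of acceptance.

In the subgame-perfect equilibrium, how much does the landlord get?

59.33

By backward induction:
Round 4 (the landlord proposes): the tenant will accept anything ≥ 0, so the landlord offers 0 and keeps 80.
Round 3 (the tenant proposes): rejecting gives the landlord an expected 0.85 × 80 = 68, so the tenant offers 68, keeping 12.
Round 2 (the landlord proposes): rejecting gives the tenant an expected 0.85 × 12 = 10.2, so the landlord offers 10.2, keeping 69.8.
Round 1 (the tenant proposes): rejecting gives the landlord an expected 0.85 × 69.8 = 59.33, so the tenant offers 59.33, keeping 20.67.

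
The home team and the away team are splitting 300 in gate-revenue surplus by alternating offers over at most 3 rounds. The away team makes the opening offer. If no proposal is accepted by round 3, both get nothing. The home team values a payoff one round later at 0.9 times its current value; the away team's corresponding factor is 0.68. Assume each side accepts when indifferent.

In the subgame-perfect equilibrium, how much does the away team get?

Solve by backward induction from round 3.
Round 3 (the away team proposes): the home team will accept anything ≥ 0, so the away team offers 0 and keeps 300.
Round 2 (the home team proposes): the away team can get 300 next round, worth 0.68 × 300 = 204 now. The home team offers 204 and keeps 300 − 204 = 96.
Round 1 (the away team proposes): the home team can get 96 next round, worth 0.9 × 96 = 86.4 now, so the away team offers 86.4, keeping 213.6.

213.6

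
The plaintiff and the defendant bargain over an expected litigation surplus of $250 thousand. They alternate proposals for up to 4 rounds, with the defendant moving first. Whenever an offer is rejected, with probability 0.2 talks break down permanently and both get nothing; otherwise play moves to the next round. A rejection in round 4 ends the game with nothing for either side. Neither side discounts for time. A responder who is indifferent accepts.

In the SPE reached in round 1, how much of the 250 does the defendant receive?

Round 4 (the plaintiff proposes): rejection yields 0 for the defendant; the plaintiff offers 0 and keeps 250.
Round 3 (the defendant proposes): rejecting gives the plaintiff an expected 0.8 × 250 = 200, so the defendant offers 200, keeping 50.
Round 2 (the plaintiff proposes): rejecting gives the defendant an expected 0.8 × 50 = 40; the plaintiff offers that and keeps 210.
Round 1 (the defendant proposes): rejecting gives the plaintiff an expected 0.8 × 210 = 168. The defendant offers 168 and keeps 250 − 168 = 82.

82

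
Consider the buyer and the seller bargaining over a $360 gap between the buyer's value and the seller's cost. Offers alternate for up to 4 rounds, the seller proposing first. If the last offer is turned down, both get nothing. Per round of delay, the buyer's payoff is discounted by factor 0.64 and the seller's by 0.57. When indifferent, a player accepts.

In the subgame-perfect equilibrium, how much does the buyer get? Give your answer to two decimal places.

Round 4 (the buyer proposes): rejection yields 0 for the seller; the buyer offers 0 and keeps 360.
Round 3 (the seller proposes): the buyer can get 360 next round, worth 0.64 × 360 = 230.4 now, so the seller offers 230.4, keeping 129.6.
Round 2 (the buyer proposes): the seller can get 129.6 next round, worth 0.57 × 129.6 = 73.872 now, so the buyer offers 73.872, keeping 286.128.
Round 1 (the seller proposes): the buyer can get 286.128 next round, worth 0.64 × 286.128 = 183.12192 now; the seller offers that and keeps 176.87808.

183.12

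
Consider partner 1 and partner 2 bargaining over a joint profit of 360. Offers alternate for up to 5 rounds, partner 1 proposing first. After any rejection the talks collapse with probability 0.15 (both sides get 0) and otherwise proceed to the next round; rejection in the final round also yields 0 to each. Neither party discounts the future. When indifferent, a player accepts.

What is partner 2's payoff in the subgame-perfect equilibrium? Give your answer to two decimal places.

79.06

By backward induction:
Round 5 (partner 1 proposes): rejection yields 0 for partner 2; partner 1 offers 0 and keeps 360.
Round 4 (partner 2 proposes): rejecting gives partner 1 an expected 0.85 × 360 = 306, so partner 2 offers 306, keeping 54.
Round 3 (partner 1 proposes): rejecting gives partner 2 an expected 0.85 × 54 = 45.9, so partner 1 offers 45.9, keeping 314.1.
Round 2 (partner 2 proposes): rejecting gives partner 1 an expected 0.85 × 314.1 = 266.985. Partner 2 offers 266.985 and keeps 360 − 266.985 = 93.015.
Round 1 (partner 1 proposes): rejecting gives partner 2 an expected 0.85 × 93.015 = 79.06275. Partner 1 offers 79.06275 and keeps 360 − 79.06275 = 280.93725.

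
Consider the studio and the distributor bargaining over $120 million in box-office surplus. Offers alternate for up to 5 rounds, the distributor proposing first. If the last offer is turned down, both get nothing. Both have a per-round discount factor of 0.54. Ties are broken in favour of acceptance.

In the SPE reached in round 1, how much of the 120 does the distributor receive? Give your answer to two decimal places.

By backward induction:
Round 5 (the distributor proposes): rejection yields 0 for the studio; the distributor offers 0 and keeps 120.
Round 4 (the studio proposes): the distributor can get 120 next round, worth 0.54 × 120 = 64.8 now. The studio offers 64.8 and keeps 120 − 64.8 = 55.2.
Round 3 (the distributor proposes): the studio can get 55.2 next round, worth 0.54 × 55.2 = 29.808 now; the distributor offers that and keeps 90.192.
Round 2 (the studio proposes): the distributor can get 90.192 next round, worth 0.54 × 90.192 = 48.70368 now, so the studio offers 48.70368, keeping 71.29632.
Round 1 (the distributor proposes): the studio can get 71.29632 next round, worth 0.54 × 71.29632 = 38.5000128 now, so the distributor offers 38.5000128, keeping 81.4999872.

81.50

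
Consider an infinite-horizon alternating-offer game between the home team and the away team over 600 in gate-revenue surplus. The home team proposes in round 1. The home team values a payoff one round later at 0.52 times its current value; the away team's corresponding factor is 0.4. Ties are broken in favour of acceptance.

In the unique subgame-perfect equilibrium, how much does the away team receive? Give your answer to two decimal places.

145.45

When the home team proposes, the away team accepts any offer worth at least 0.4 times what the away team would get by proposing next round; and vice versa.
This gives x = 600 − 0.4y and y = 600 − 0.52x, where x and y are each side's share when it proposes.
Hence (1 − 0.4·0.52)x = 600(1 − 0.4), i.e. 0.792·x = 360.
x ≈ 454.5455; the away team's share is 600 − x ≈ 145.4545.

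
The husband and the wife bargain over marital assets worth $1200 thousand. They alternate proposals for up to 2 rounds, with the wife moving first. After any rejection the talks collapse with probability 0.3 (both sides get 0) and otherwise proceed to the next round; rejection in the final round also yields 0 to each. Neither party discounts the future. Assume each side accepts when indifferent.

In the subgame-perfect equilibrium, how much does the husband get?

By backward induction:
Round 2 (the husband proposes): the wife will accept anything ≥ 0, so the husband offers 0 and keeps 1200.
Round 1 (the wife proposes): rejecting gives the husband an expected 0.7 × 1200 = 840, so the wife offers 840, keeping 360.

840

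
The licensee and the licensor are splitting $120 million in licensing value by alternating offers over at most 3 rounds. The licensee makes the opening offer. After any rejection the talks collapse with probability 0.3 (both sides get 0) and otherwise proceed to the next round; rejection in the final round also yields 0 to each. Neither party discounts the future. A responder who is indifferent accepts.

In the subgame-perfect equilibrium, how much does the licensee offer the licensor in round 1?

25.2

By backward induction:
Round 3 (the licensee proposes): the licensor will accept anything ≥ 0, so the licensee offers 0 and keeps 120.
Round 2 (the licensor proposes): rejecting gives the licensee an expected 0.7 × 120 = 84, so the licensor offers 84, keeping 36.
Round 1 (the licensee proposes): rejecting gives the licensor an expected 0.7 × 36 = 25.2. The licensee offers 25.2 and keeps 120 − 25.2 = 94.8.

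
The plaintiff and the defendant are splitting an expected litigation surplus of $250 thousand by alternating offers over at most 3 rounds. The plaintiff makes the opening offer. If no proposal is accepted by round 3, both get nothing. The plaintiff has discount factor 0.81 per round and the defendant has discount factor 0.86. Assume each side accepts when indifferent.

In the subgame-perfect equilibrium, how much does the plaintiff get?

209.15

Solve by backward induction from round 3.
Round 3 (the plaintiff proposes): the defendant will accept anything ≥ 0, so the plaintiff offers 0 and keeps 250.
Round 2 (the defendant proposes): the plaintiff can get 250 next round, worth 0.81 × 250 = 202.5 now, so the defendant offers 202.5, keeping 47.5.
Round 1 (the plaintiff proposes): the defendant can get 47.5 next round, worth 0.86 × 47.5 = 40.85 now. The plaintiff offers 40.85 and keeps 250 − 40.85 = 209.15.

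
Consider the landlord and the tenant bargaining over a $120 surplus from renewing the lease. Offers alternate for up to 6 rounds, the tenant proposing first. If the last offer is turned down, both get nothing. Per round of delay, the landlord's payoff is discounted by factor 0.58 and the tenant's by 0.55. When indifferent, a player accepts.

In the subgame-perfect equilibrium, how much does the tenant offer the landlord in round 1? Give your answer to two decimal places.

Round 6 (the landlord proposes): the tenant will accept anything ≥ 0, so the landlord offers 0 and keeps 120.
Round 5 (the tenant proposes): the landlord can get 120 next round, worth 0.58 × 120 = 69.6 now; the tenant offers that and keeps 50.4.
Round 4 (the landlord proposes): the tenant can get 50.4 next round, worth 0.55 × 50.4 = 27.72 now, so the landlord offers 27.72, keeping 92.28.
Round 3 (the tenant proposes): the landlord can get 92.28 next round, worth 0.58 × 92.28 = 53.5224 now. The tenant offers 53.5224 and keeps 120 − 53.5224 = 66.4776.
Round 2 (the landlord proposes): the tenant can get 66.4776 next round, worth 0.55 × 66.4776 = 36.56268 now, so the landlord offers 36.56268, keeping 83.43732.
Round 1 (the tenant proposes): the landlord can get 83.43732 next round, worth 0.58 × 83.43732 = 48.3936456 now; the tenant offers that and keeps 71.6063544.

48.39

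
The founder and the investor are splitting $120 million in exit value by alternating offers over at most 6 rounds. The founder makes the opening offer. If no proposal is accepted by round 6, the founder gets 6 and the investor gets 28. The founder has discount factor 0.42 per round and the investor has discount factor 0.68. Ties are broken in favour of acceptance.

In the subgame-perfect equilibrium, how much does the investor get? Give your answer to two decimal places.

Round 6 (the investor proposes): the founder gets 6 if talks fail, so the investor offers 6 and keeps 114.
Round 5 (the founder proposes): the investor can get 114 next round, worth 0.68 × 114 = 77.52 now. The founder offers 77.52 and keeps 120 − 77.52 = 42.48.
Round 4 (the investor proposes): the founder can get 42.48 next round, worth 0.42 × 42.48 = 17.8416 now; the investor offers that and keeps 102.1584.
Round 3 (the founder proposes): the investor can get 102.1584 next round, worth 0.68 × 102.1584 = 69.467712 now. The founder offers 69.467712 and keeps 120 − 69.467712 = 50.532288.
Round 2 (the investor proposes): the founder can get 50.532288 next round, worth 0.42 × 50.532288 = 21.22356096 now, so the investor offers 21.22356096, keeping 98.77643904.
Round 1 (the founder proposes): the investor can get 98.77643904 next round, worth 0.68 × 98.77643904 = 67.1679785472 now, so the founder offers 67.1679785472, keeping 52.8320214528.

67.17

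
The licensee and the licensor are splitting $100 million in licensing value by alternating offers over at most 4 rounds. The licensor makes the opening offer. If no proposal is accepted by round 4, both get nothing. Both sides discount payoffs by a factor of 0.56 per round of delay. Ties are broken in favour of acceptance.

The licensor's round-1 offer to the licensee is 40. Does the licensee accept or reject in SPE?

Reject

Work out the licensee's continuation value if the offer is rejected.
Round 4 (the licensee proposes): the licensor will accept anything ≥ 0, so the licensee offers 0 and keeps 100.
Round 3 (the licensor proposes): the licensee can get 100 next round, worth 0.56 × 100 = 56 now. The licensor offers 56 and keeps 100 − 56 = 44.
Round 2 (the licensee proposes): the licensor can get 44 next round, worth 0.56 × 44 = 24.64 now, so the licensee offers 24.64, keeping 75.36.
So by rejecting in round 1, the licensee gets 75.36 next round, worth 0.56 × 75.36 = 42.2016 now.
Offer 40 < 42.2016, so the licensee rejects.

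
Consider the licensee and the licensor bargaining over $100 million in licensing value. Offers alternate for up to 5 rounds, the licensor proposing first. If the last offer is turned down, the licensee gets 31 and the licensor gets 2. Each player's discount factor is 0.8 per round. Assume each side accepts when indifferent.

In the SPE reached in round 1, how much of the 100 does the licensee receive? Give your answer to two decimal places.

38.94

Round 5 (the licensor proposes): the licensee gets 31 if talks fail, so the licensor offers 31 and keeps 69.
Round 4 (the licensee proposes): the licensor can get 69 next round, worth 0.8 × 69 = 55.2 now. The licensee offers 55.2 and keeps 100 − 55.2 = 44.8.
Round 3 (the licensor proposes): the licensee can get 44.8 next round, worth 0.8 × 44.8 = 35.84 now. The licensor offers 35.84 and keeps 100 − 35.84 = 64.16.
Round 2 (the licensee proposes): the licensor can get 64.16 next round, worth 0.8 × 64.16 = 51.328 now. The licensee offers 51.328 and keeps 100 − 51.328 = 48.672.
Round 1 (the licensor proposes): the licensee can get 48.672 next round, worth 0.8 × 48.672 = 38.9376 now, so the licensor offers 38.9376, keeping 61.0624.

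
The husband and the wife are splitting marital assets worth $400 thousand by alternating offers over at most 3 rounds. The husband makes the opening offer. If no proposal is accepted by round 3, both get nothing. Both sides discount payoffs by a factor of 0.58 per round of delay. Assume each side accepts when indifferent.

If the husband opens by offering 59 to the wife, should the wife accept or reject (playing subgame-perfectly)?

Round 3 (the husband proposes): the wife will accept anything ≥ 0, so the husband offers 0 and keeps 400.
Round 2 (the wife proposes): the husband can get 400 next round, worth 0.58 × 400 = 232 now. The wife offers 232 and keeps 400 − 232 = 168.
So by rejecting in round 1, the wife gets 168 next round, worth 0.58 × 168 = 97.44 now.
Offer 59 < 97.44, so the wife rejects.

Reject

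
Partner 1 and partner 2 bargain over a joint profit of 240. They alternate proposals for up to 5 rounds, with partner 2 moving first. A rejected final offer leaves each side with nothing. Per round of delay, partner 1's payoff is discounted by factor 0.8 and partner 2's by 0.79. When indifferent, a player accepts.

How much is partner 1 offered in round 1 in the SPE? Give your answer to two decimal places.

65.80

Round 5 (partner 2 proposes): rejection yields 0 for partner 1; partner 2 offers 0 and keeps 240.
Round 4 (partner 1 proposes): partner 2 can get 240 next round, worth 0.79 × 240 = 189.6 now, so partner 1 offers 189.6, keeping 50.4.
Round 3 (partner 2 proposes): partner 1 can get 50.4 next round, worth 0.8 × 50.4 = 40.32 now. Partner 2 offers 40.32 and keeps 240 − 40.32 = 199.68.
Round 2 (partner 1 proposes): partner 2 can get 199.68 next round, worth 0.79 × 199.68 = 157.7472 now; partner 1 offers that and keeps 82.2528.
Round 1 (partner 2 proposes): partner 1 can get 82.2528 next round, worth 0.8 × 82.2528 = 65.80224 now. Partner 2 offers 65.80224 and keeps 240 − 65.80224 = 174.19776.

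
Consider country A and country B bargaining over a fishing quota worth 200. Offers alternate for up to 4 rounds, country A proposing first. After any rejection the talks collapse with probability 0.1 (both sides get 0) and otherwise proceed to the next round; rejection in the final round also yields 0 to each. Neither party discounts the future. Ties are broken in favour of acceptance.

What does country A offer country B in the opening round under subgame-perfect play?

163.8

Round 4 (country B proposes): country A will accept anything ≥ 0, so country B offers 0 and keeps 200.
Round 3 (country A proposes): rejecting gives country B an expected 0.9 × 200 = 180, so country A offers 180, keeping 20.
Round 2 (country B proposes): rejecting gives country A an expected 0.9 × 20 = 18, so country B offers 18, keeping 182.
Round 1 (country A proposes): rejecting gives country B an expected 0.9 × 182 = 163.8, so country A offers 163.8, keeping 36.2.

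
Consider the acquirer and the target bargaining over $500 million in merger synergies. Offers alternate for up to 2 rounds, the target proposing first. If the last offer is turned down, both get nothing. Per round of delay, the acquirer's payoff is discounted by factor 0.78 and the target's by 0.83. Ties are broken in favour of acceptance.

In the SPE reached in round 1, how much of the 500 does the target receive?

110

By backward induction:
Round 2 (the acquirer proposes): the target will accept anything ≥ 0, so the acquirer offers 0 and keeps 500.
Round 1 (the target proposes): the acquirer can get 500 next round, worth 0.78 × 500 = 390 now, so the target offers 390, keeping 110.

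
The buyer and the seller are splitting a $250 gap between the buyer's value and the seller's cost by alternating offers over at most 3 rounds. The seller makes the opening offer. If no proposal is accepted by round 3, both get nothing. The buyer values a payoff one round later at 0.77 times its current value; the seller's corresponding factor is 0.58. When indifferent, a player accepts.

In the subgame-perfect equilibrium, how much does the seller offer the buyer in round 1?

80.85

Round 3 (the seller proposes): the buyer will accept anything ≥ 0, so the seller offers 0 and keeps 250.
Round 2 (the buyer proposes): the seller can get 250 next round, worth 0.58 × 250 = 145 now, so the buyer offers 145, keeping 105.
Round 1 (the seller proposes): the buyer can get 105 next round, worth 0.77 × 105 = 80.85 now. The seller offers 80.85 and keeps 250 − 80.85 = 169.15.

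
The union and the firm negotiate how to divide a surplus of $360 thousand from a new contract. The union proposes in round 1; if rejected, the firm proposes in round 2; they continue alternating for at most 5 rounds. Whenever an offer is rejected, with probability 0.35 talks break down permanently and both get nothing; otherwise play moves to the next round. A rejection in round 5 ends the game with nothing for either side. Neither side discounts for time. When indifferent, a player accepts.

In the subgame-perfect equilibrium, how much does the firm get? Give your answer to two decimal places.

By backward induction:
Round 5 (the union proposes): rejection yields 0 for the firm; the union offers 0 and keeps 360.
Round 4 (the firm proposes): rejecting gives the union an expected 0.65 × 360 = 234, so the firm offers 234, keeping 126.
Round 3 (the union proposes): rejecting gives the firm an expected 0.65 × 126 = 81.9. The union offers 81.9 and keeps 360 − 81.9 = 278.1.
Round 2 (the firm proposes): rejecting gives the union an expected 0.65 × 278.1 = 180.765, so the firm offers 180.765, keeping 179.235.
Round 1 (the union proposes): rejecting gives the firm an expected 0.65 × 179.235 = 116.50275. The union offers 116.50275 and keeps 360 − 116.50275 = 243.49725.

116.50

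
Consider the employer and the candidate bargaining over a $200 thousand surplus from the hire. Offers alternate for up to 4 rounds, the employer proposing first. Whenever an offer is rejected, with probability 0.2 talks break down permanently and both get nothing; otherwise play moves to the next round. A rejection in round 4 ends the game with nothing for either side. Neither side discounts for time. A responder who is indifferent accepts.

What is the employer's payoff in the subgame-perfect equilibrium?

65.6

Round 4 (the candidate proposes): the employer will accept anything ≥ 0, so the candidate offers 0 and keeps 200.
Round 3 (the employer proposes): rejecting gives the candidate an expected 0.8 × 200 = 160. The employer offers 160 and keeps 200 − 160 = 40.
Round 2 (the candidate proposes): rejecting gives the employer an expected 0.8 × 40 = 32. The candidate offers 32 and keeps 200 − 32 = 168.
Round 1 (the employer proposes): rejecting gives the candidate an expected 0.8 × 168 = 134.4. The employer offers 134.4 and keeps 200 − 134.4 = 65.6.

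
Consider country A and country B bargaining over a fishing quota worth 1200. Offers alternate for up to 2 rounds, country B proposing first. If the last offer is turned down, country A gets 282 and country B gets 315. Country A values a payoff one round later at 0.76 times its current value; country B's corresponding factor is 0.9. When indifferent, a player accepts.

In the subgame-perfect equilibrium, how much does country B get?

Round 2 (country A proposes): country B gets 315 if talks fail, so country A offers 315 and keeps 885.
Round 1 (country B proposes): country A can get 885 next round, worth 0.76 × 885 = 672.6 now; country B offers that and keeps 527.4.

527.4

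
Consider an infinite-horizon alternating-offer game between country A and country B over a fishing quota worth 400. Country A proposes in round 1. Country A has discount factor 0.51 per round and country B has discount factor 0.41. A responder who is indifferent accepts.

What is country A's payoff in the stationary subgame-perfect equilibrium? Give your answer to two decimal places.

298.39

In a stationary SPE each proposer offers the other exactly their discounted continuation value.
If country A keeps x when proposing and country B keeps y when proposing, then x = 400 − 0.41y and y = 400 − 0.51x.
Solving: x = 400(1 − 0.41) / (1 − 0.51·0.41) = 236 / 0.7909 ≈ 298.3942.
Country B gets 400 − 298.3942 ≈ 101.6058.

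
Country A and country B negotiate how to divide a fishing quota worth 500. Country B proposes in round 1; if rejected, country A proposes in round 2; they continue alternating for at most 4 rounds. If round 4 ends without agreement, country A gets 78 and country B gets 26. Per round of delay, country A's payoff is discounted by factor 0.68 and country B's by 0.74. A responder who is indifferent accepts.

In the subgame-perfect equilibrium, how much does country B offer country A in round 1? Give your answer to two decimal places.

250.59

Round 4 (country A proposes): country B gets 26 if talks fail, so country A offers 26 and keeps 474.
Round 3 (country B proposes): country A can get 474 next round, worth 0.68 × 474 = 322.32 now. Country B offers 322.32 and keeps 500 − 322.32 = 177.68.
Round 2 (country A proposes): country B can get 177.68 next round, worth 0.74 × 177.68 = 131.4832 now. Country A offers 131.4832 and keeps 500 − 131.4832 = 368.5168.
Round 1 (country B proposes): country A can get 368.5168 next round, worth 0.68 × 368.5168 = 250.591424 now. Country B offers 250.591424 and keeps 500 − 250.591424 = 249.408576.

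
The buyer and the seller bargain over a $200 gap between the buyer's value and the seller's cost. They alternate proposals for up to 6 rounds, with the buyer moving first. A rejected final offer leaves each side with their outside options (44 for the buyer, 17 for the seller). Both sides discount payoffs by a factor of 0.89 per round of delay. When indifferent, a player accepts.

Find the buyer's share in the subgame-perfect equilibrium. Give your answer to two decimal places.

77.80

Round 6 (the seller proposes): the buyer gets 44 if talks fail, so the seller offers 44 and keeps 156.
Round 5 (the buyer proposes): the seller can get 156 next round, worth 0.89 × 156 = 138.84 now, so the buyer offers 138.84, keeping 61.16.
Round 4 (the seller proposes): the buyer can get 61.16 next round, worth 0.89 × 61.16 = 54.4324 now; the seller offers that and keeps 145.5676.
Round 3 (the buyer proposes): the seller can get 145.5676 next round, worth 0.89 × 145.5676 = 129.555164 now; the buyer offers that and keeps 70.444836.
Round 2 (the seller proposes): the buyer can get 70.444836 next round, worth 0.89 × 70.444836 = 62.69590404 now. The seller offers 62.69590404 and keeps 200 − 62.69590404 = 137.30409596.
Round 1 (the buyer proposes): the seller can get 137.30409596 next round, worth 0.89 × 137.30409596 = 122.2006454044 now. The buyer offers 122.2006454044 and keeps 200 − 122.2006454044 = 77.7993545956.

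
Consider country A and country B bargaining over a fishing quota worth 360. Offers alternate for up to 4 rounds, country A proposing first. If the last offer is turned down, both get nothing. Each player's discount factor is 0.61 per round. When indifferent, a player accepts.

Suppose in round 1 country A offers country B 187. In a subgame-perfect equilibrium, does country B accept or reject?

Accept

Work out country B's continuation value if the offer is rejected.
Round 4 (country B proposes): rejection yields 0 for country A; country B offers 0 and keeps 360.
Round 3 (country A proposes): country B can get 360 next round, worth 0.61 × 360 = 219.6 now. Country A offers 219.6 and keeps 360 − 219.6 = 140.4.
Round 2 (country B proposes): country A can get 140.4 next round, worth 0.61 × 140.4 = 85.644 now, so country B offers 85.644, keeping 274.356.
So by rejecting in round 1, country B gets 274.356 next round, worth 0.61 × 274.356 = 167.35716 now.
Offer 187 ≥ 167.35716, so country B accepts.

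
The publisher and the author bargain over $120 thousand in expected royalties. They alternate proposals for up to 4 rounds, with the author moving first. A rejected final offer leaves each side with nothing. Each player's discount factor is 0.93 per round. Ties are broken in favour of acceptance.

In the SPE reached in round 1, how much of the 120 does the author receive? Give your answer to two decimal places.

15.67

Round 4 (the publisher proposes): rejection yields 0 for the author; the publisher offers 0 and keeps 120.
Round 3 (the author proposes): the publisher can get 120 next round, worth 0.93 × 120 = 111.6 now; the author offers that and keeps 8.4.
Round 2 (the publisher proposes): the author can get 8.4 next round, worth 0.93 × 8.4 = 7.812 now. The publisher offers 7.812 and keeps 120 − 7.812 = 112.188.
Round 1 (the author proposes): the publisher can get 112.188 next round, worth 0.93 × 112.188 = 104.33484 now. The author offers 104.33484 and keeps 120 − 104.33484 = 15.66516.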